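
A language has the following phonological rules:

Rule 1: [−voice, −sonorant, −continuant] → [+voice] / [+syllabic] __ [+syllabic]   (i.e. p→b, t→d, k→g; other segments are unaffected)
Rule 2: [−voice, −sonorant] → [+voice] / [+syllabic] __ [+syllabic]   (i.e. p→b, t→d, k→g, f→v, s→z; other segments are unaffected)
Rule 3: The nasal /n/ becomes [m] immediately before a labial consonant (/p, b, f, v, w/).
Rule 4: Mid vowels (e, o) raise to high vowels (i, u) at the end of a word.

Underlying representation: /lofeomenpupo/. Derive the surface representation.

loveomempubu

Rule 1 (intervocalic voicing): /p/ is a voiceless stop between vowels /u/ and /o/, so it voices to [b]. /lofeomenpupo/ → lofeomenpubo.
Rule 2 (intervocalic voicing): /f/ is a voiceless obstruent between vowels /o/ and /e/, so it voices to [v]. /lofeomenpubo/ → loveomenpubo.
Rule 3 (nasal place assimilation): /n/ precedes the labial consonant /p/, so it assimilates in place to [m]. /loveomenpubo/ → loveomempubo.
Rule 4 (final vowel raising): /o/ is a mid vowel in word-final position, so it raises to [u]. /loveomempubo/ → loveomempubu.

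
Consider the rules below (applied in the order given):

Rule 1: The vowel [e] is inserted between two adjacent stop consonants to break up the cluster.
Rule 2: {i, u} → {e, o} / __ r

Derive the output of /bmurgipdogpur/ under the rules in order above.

Rule 1 (stop-cluster e-epenthesis): /p/ and /d/ form a stop–stop cluster, so [e] is inserted between them. /g/ and /p/ form a stop–stop cluster, so [e] is inserted between them. /bmurgipdogpur/ → bmurgipedogepur.
Rule 2 (pre-rhotic lowering): /u/ is a high vowel immediately before /r/, so it lowers to [o]. /u/ is a high vowel immediately before /r/, so it lowers to [o]. /bmurgipedogepur/ → bmorgipedogepor.

bmorgipedogepor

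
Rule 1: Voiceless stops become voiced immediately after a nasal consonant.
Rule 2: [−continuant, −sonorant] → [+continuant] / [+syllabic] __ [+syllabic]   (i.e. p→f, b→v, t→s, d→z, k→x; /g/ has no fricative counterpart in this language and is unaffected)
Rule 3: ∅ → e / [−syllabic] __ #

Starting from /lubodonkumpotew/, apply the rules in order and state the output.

Rule 1 (post-nasal voicing): /k/ is a voiceless stop immediately after the nasal /n/, so it voices to [g]. /p/ is a voiceless stop immediately after the nasal /m/, so it voices to [b]. /lubodonkumpotew/ → lubodongumbotew.
Rule 2 (intervocalic spirantization): /b/ is a stop between vowels /u/ and /o/, so it spirantizes to the fricative [v]. /d/ is a stop between vowels /o/ and /o/, so it spirantizes to the fricative [z]. /t/ is a stop between vowels /o/ and /e/, so it spirantizes to the fricative [s]. /lubodongumbotew/ → luvozongumbosew.
Rule 3 (final e-epenthesis): the form ends in the consonant /w/, so [e] is inserted word-finally. /luvozongumbosew/ → luvozongumbosewe.

luvozongumbosewe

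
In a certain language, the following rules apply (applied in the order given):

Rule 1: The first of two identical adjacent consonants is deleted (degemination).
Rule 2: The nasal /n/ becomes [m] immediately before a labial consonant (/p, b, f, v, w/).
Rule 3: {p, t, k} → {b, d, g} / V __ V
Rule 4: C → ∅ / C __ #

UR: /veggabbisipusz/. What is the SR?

vegabisibus

Rule 1 (degemination): /gg/ is a geminate; the first /g/ deletes. /bb/ is a geminate; the first /b/ deletes. /veggabbisipusz/ → vegabisipusz.
Rule 2 (nasal place assimilation): no segment meets the environment; /vegabisipusz/ is unchanged.
Rule 3 (intervocalic voicing): /p/ is a voiceless stop between vowels /i/ and /u/, so it voices to [b]. /vegabisipusz/ → vegabisibusz.
Rule 4 (final cluster simplification): /z/ is the second consonant of a word-final cluster /sz/, so it deletes. /vegabisibusz/ → vegabisibus.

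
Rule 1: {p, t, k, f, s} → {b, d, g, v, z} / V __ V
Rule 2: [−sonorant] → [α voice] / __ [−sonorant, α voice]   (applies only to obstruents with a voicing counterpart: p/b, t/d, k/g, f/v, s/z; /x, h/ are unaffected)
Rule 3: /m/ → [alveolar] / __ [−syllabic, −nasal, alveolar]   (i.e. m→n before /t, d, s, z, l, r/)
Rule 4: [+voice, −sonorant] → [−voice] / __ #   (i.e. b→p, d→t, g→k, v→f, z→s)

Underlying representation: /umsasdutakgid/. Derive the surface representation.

unsazdudaggit

Rule 1 (intervocalic voicing): /t/ is a voiceless obstruent between vowels /u/ and /a/, so it voices to [d]. /umsasdutakgid/ → umsasdudakgid.
Rule 2 (regressive voicing assimilation): /s/ precedes the voiced obstruent /d/, so it voices to [z] by assimilation. /k/ precedes the voiced obstruent /g/, so it voices to [g] by assimilation. /umsasdudakgid/ → umsazdudaggid.
Rule 3 (nasal place assimilation): /m/ precedes the alveolar consonant /s/, so it assimilates in place to [n]. /umsazdudaggid/ → unsazdudaggid.
Rule 4 (final devoicing): /d/ is a voiced obstruent in word-final position, so it devoices to [t]. /unsazdudaggid/ → unsazdudaggit.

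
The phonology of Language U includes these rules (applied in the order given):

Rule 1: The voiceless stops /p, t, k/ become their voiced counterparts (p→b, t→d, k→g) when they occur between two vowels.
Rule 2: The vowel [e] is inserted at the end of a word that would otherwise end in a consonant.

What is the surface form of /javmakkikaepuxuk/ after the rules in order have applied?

javmakkigaebuxuke

Rule 1 (intervocalic voicing): /k/ is a voiceless stop between vowels /i/ and /a/, so it voices to [g]. /p/ is a voiceless stop between vowels /e/ and /u/, so it voices to [b]. /javmakkikaepuxuk/ → javmakkigaebuxuk.
Rule 2 (final e-epenthesis): the form ends in the consonant /k/, so [e] is inserted word-finally. /javmakkigaebuxuk/ → javmakkigaebuxuke.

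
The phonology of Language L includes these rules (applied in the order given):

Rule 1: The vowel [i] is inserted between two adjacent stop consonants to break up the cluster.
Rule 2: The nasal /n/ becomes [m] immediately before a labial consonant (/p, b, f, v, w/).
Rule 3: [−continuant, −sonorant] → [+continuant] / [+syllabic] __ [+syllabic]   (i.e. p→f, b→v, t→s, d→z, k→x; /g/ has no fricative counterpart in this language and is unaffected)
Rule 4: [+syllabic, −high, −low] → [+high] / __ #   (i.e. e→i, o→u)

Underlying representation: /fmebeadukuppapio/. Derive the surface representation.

fmeveazuxufifafiu

Rule 1 (stop-cluster i-epenthesis): /p/ and /p/ form a stop–stop cluster, so [i] is inserted between them. /fmebeadukuppapio/ → fmebeadukupipapio.
Rule 2 (nasal place assimilation): no segment meets the environment; /fmebeadukupipapio/ is unchanged.
Rule 3 (intervocalic spirantization): /b/ is a stop between vowels /e/ and /e/, so it spirantizes to the fricative [v]. /d/ is a stop between vowels /a/ and /u/, so it spirantizes to the fricative [z]. /k/ is a stop between vowels /u/ and /u/, so it spirantizes to the fricative [x]. /p/ is a stop between vowels /u/ and /i/, so it spirantizes to the fricative [f]. /p/ is a stop between vowels /i/ and /a/, so it spirantizes to the fricative [f]. /p/ is a stop between vowels /a/ and /i/, so it spirantizes to the fricative [f]. /fmebeadukupipapio/ → fmeveazuxufifafio.
Rule 4 (final vowel raising): /o/ is a mid vowel in word-final position, so it raises to [u]. /fmeveazuxufifafio/ → fmeveazuxufifafiu.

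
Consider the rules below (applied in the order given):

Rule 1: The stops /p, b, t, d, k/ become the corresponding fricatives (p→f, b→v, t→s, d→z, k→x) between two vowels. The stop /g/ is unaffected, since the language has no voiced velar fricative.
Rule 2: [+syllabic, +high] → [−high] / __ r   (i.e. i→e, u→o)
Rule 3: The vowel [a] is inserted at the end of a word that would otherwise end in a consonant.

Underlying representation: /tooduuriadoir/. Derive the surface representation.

Rule 1 (intervocalic spirantization): /d/ is a stop between vowels /o/ and /u/, so it spirantizes to the fricative [z]. /d/ is a stop between vowels /a/ and /o/, so it spirantizes to the fricative [z]. /tooduuriadoir/ → toozuuriazoir.
Rule 2 (pre-rhotic lowering): /u/ is a high vowel immediately before /r/, so it lowers to [o]. /i/ is a high vowel immediately before /r/, so it lowers to [e]. /toozuuriazoir/ → toozuoriazoer.
Rule 3 (final a-epenthesis): the form ends in the consonant /r/, so [a] is inserted word-finally. /toozuoriazoer/ → toozuoriazoera.

toozuoriazoera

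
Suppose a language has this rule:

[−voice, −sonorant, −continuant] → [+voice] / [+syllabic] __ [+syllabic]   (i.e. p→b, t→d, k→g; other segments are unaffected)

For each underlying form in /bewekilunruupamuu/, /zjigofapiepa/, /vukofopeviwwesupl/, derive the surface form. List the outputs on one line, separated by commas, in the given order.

/bewekilunruupamuu/: /k/ is a voiceless stop between vowels /e/ and /i/, so it voices to [g]. /p/ is a voiceless stop between vowels /u/ and /a/, so it voices to [b]. → [bewegilunruubamuu].
/zjigofapiepa/: /p/ is a voiceless stop between vowels /a/ and /i/, so it voices to [b]. /p/ is a voiceless stop between vowels /e/ and /a/, so it voices to [b]. → [zjigofabieba].
/vukofopeviwwesupl/: /k/ is a voiceless stop between vowels /u/ and /o/, so it voices to [g]. /p/ is a voiceless stop between vowels /o/ and /e/, so it voices to [b]. → [vugofobeviwwesupl].

bewegilunruubamuu, zjigofabieba, vugofobeviwwesupl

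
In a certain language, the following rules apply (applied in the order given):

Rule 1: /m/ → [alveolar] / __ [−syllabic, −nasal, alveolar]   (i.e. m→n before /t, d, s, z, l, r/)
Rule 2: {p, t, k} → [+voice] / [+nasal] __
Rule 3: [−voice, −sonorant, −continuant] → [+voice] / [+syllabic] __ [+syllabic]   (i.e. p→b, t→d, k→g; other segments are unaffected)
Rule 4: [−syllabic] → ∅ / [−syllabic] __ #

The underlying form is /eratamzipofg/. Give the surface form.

Rule 1 (nasal place assimilation): /m/ precedes the alveolar consonant /z/, so it assimilates in place to [n]. /eratamzipofg/ → eratanzipofg.
Rule 2 (post-nasal voicing): no segment meets the environment; /eratanzipofg/ is unchanged.
Rule 3 (intervocalic voicing): /t/ is a voiceless stop between vowels /a/ and /a/, so it voices to [d]. /p/ is a voiceless stop between vowels /i/ and /o/, so it voices to [b]. /eratanzipofg/ → eradanzibofg.
Rule 4 (final cluster simplification): /g/ is the second consonant of a word-final cluster /fg/, so it deletes. /eradanzibofg/ → eradanzibof.

eradanzibof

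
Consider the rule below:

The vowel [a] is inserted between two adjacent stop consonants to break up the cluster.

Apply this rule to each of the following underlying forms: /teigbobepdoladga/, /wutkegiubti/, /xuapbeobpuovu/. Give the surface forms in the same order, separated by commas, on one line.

teigabobepadoladaga, wutakegiubati, xuapabeobapuovu

/teigbobepdoladga/: /g/ and /b/ form a stop–stop cluster, so [a] is inserted between them. /p/ and /d/ form a stop–stop cluster, so [a] is inserted between them. /d/ and /g/ form a stop–stop cluster, so [a] is inserted between them. → [teigabobepadoladaga].
/wutkegiubti/: /t/ and /k/ form a stop–stop cluster, so [a] is inserted between them. /b/ and /t/ form a stop–stop cluster, so [a] is inserted between them. → [wutakegiubati].
/xuapbeobpuovu/: /p/ and /b/ form a stop–stop cluster, so [a] is inserted between them. /b/ and /p/ form a stop–stop cluster, so [a] is inserted between them. → [xuapabeobapuovu].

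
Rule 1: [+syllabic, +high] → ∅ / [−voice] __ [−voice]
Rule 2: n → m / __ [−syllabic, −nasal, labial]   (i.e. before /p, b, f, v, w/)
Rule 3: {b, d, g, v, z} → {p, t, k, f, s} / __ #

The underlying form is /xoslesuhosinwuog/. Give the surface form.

xosleshosimwuok

Rule 1 (high vowel syncope): /u/ is a high vowel flanked by voiceless consonants /s/ and /h/, so it deletes. /xoslesuhosinwuog/ → xosleshosinwuog.
Rule 2 (nasal place assimilation): /n/ precedes the labial consonant /w/, so it assimilates in place to [m]. /xosleshosinwuog/ → xosleshosimwuog.
Rule 3 (final devoicing): /g/ is a voiced obstruent in word-final position, so it devoices to [k]. /xosleshosimwuog/ → xosleshosimwuok.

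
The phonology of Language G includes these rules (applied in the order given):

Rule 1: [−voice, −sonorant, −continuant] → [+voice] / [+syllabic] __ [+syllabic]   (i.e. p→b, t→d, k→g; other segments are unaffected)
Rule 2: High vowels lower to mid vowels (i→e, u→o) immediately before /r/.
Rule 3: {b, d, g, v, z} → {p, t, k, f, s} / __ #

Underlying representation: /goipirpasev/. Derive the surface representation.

Rule 1 (intervocalic voicing): /p/ is a voiceless stop between vowels /i/ and /i/, so it voices to [b]. /goipirpasev/ → goibirpasev.
Rule 2 (pre-rhotic lowering): /i/ is a high vowel immediately before /r/, so it lowers to [e]. /goibirpasev/ → goiberpasev.
Rule 3 (final devoicing): /v/ is a voiced obstruent in word-final position, so it devoices to [f]. /goiberpasev/ → goiberpasef.

goiberpasef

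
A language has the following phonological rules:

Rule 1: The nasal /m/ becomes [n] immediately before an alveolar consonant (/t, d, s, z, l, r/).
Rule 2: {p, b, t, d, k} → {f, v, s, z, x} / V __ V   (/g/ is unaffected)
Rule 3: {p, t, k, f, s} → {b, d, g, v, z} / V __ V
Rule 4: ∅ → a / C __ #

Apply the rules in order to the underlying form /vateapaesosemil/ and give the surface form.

vazeavaezozemila

Rule 1 (nasal place assimilation): no segment meets the environment; /vateapaesosemil/ is unchanged.
Rule 2 (intervocalic spirantization): /t/ is a stop between vowels /a/ and /e/, so it spirantizes to the fricative [s]. /p/ is a stop between vowels /a/ and /a/, so it spirantizes to the fricative [f]. /vateapaesosemil/ → vaseafaesosemil.
Rule 3 (intervocalic voicing): /s/ is a voiceless obstruent between vowels /a/ and /e/, so it voices to [z]. /f/ is a voiceless obstruent between vowels /a/ and /a/, so it voices to [v]. /s/ is a voiceless obstruent between vowels /e/ and /o/, so it voices to [z]. /s/ is a voiceless obstruent between vowels /o/ and /e/, so it voices to [z]. /vaseafaesosemil/ → vazeavaezozemil.
Rule 4 (final a-epenthesis): the form ends in the consonant /l/, so [a] is inserted word-finally. /vazeavaezozemil/ → vazeavaezozemila.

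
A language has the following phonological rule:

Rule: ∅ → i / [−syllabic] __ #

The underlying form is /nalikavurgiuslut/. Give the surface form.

the form ends in the consonant /t/, so [i] is inserted word-finally.
Surface form: [nalikavurgiusluti].

nalikavurgiusluti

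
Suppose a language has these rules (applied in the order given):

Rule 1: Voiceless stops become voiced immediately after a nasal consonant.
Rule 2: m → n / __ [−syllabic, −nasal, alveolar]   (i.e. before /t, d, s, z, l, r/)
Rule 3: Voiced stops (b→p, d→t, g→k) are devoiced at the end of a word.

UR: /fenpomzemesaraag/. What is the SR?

Rule 1 (post-nasal voicing): /p/ is a voiceless stop immediately after the nasal /n/, so it voices to [b]. /fenpomzemesaraag/ → fenbomzemesaraag.
Rule 2 (nasal place assimilation): /m/ precedes the alveolar consonant /z/, so it assimilates in place to [n]. /fenbomzemesaraag/ → fenbonzemesaraag.
Rule 3 (final devoicing): /g/ is a voiced stop in word-final position, so it devoices to [k]. /fenbonzemesaraag/ → fenbonzemesaraak.

fenbonzemesaraak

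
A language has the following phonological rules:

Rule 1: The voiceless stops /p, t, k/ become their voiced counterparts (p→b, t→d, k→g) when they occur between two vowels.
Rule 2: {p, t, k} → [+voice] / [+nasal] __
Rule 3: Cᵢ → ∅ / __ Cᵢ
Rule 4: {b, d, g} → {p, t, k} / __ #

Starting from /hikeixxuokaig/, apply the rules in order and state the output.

Rule 1 (intervocalic voicing): /k/ is a voiceless stop between vowels /i/ and /e/, so it voices to [g]. /k/ is a voiceless stop between vowels /o/ and /a/, so it voices to [g]. /hikeixxuokaig/ → higeixxuogaig.
Rule 2 (post-nasal voicing): no segment meets the environment; /higeixxuogaig/ is unchanged.
Rule 3 (degemination): /xx/ is a geminate; the first /x/ deletes. /higeixxuogaig/ → higeixuogaig.
Rule 4 (final devoicing): /g/ is a voiced stop in word-final position, so it devoices to [k]. /higeixuogaig/ → higeixuogaik.

higeixuogaik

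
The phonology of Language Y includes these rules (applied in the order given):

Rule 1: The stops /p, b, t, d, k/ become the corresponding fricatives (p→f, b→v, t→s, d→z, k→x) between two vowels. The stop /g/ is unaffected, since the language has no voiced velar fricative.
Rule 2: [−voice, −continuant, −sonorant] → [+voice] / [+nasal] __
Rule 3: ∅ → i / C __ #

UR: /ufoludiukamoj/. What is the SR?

Rule 1 (intervocalic spirantization): /d/ is a stop between vowels /u/ and /i/, so it spirantizes to the fricative [z]. /k/ is a stop between vowels /u/ and /a/, so it spirantizes to the fricative [x]. /ufoludiukamoj/ → ufoluziuxamoj.
Rule 2 (post-nasal voicing): no segment meets the environment; /ufoluziuxamoj/ is unchanged.
Rule 3 (final i-epenthesis): the form ends in the consonant /j/, so [i] is inserted word-finally. /ufoluziuxamoj/ → ufoluziuxamoji.

ufoluziuxamoji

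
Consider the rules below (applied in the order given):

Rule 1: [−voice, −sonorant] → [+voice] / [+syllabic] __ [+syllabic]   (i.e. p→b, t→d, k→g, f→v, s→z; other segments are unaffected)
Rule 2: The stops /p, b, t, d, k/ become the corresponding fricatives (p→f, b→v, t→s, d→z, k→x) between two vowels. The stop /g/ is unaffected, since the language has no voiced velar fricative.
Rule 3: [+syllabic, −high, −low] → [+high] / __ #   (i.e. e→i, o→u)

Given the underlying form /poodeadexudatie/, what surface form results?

Rule 1 (intervocalic voicing): /t/ is a voiceless obstruent between vowels /a/ and /i/, so it voices to [d]. /poodeadexudatie/ → poodeadexudadie.
Rule 2 (intervocalic spirantization): /d/ is a stop between vowels /o/ and /e/, so it spirantizes to the fricative [z]. /d/ is a stop between vowels /a/ and /e/, so it spirantizes to the fricative [z]. /d/ is a stop between vowels /u/ and /a/, so it spirantizes to the fricative [z]. /d/ is a stop between vowels /a/ and /i/, so it spirantizes to the fricative [z]. /poodeadexudadie/ → poozeazexuzazie.
Rule 3 (final vowel raising): /e/ is a mid vowel in word-final position, so it raises to [i]. /poozeazexuzazie/ → poozeazexuzazii.

poozeazexuzazii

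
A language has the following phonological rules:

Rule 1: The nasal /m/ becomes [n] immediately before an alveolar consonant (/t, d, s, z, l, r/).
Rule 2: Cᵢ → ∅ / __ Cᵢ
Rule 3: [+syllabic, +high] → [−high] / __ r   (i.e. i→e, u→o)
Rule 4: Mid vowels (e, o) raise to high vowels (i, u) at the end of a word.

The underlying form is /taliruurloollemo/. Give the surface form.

Rule 1 (nasal place assimilation): no segment meets the environment; /taliruurloollemo/ is unchanged.
Rule 2 (degemination): /ll/ is a geminate; the first /l/ deletes. /taliruurloollemo/ → taliruurloolemo.
Rule 3 (pre-rhotic lowering): /i/ is a high vowel immediately before /r/, so it lowers to [e]. /u/ is a high vowel immediately before /r/, so it lowers to [o]. /taliruurloolemo/ → taleruorloolemo.
Rule 4 (final vowel raising): /o/ is a mid vowel in word-final position, so it raises to [u]. /taleruorloolemo/ → taleruorloolemu.

taleruorloolemu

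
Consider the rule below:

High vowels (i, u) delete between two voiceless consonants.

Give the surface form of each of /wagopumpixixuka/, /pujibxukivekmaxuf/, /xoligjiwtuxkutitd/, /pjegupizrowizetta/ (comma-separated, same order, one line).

/wagopumpixixuka/: /i/ is a high vowel flanked by voiceless consonants /p/ and /x/, so it deletes. /i/ is a high vowel flanked by voiceless consonants /x/ and /x/, so it deletes. /u/ is a high vowel flanked by voiceless consonants /x/ and /k/, so it deletes. → [wagopumpxxka].
/pujibxukivekmaxuf/: /u/ is a high vowel flanked by voiceless consonants /x/ and /k/, so it deletes. /u/ is a high vowel flanked by voiceless consonants /x/ and /f/, so it deletes. → [pujibxkivekmaxf].
/xoligjiwtuxkutitd/: /u/ is a high vowel flanked by voiceless consonants /t/ and /x/, so it deletes. /u/ is a high vowel flanked by voiceless consonants /k/ and /t/, so it deletes. /i/ is a high vowel flanked by voiceless consonants /t/ and /t/, so it deletes. → [xoligjiwtxkttd].
/pjegupizrowizetta/: the rule's environment is not met; surfaces unchanged as [pjegupizrowizetta].

wagopumpxxka, pujibxkivekmaxf, xoligjiwtxkttd, pjegupizrowizetta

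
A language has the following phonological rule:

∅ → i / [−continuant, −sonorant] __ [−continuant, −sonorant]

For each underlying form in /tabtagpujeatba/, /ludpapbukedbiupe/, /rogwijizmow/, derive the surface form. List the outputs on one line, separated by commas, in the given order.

/tabtagpujeatba/: /b/ and /t/ form a stop–stop cluster, so [i] is inserted between them. /g/ and /p/ form a stop–stop cluster, so [i] is inserted between them. /t/ and /b/ form a stop–stop cluster, so [i] is inserted between them. → [tabitagipujeatiba].
/ludpapbukedbiupe/: /d/ and /p/ form a stop–stop cluster, so [i] is inserted between them. /p/ and /b/ form a stop–stop cluster, so [i] is inserted between them. /d/ and /b/ form a stop–stop cluster, so [i] is inserted between them. → [ludipapibukedibiupe].
/rogwijizmow/: the rule's environment is not met; surfaces unchanged as [rogwijizmow].

tabitagipujeatiba, ludipapibukedibiupe, rogwijizmow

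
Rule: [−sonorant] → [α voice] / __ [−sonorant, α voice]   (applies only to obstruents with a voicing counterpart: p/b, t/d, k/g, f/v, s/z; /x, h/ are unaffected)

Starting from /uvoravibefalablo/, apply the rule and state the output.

No segment of /uvoravibefalablo/ meets the structural description of the rule, so the form surfaces unchanged.

uvoravibefalablo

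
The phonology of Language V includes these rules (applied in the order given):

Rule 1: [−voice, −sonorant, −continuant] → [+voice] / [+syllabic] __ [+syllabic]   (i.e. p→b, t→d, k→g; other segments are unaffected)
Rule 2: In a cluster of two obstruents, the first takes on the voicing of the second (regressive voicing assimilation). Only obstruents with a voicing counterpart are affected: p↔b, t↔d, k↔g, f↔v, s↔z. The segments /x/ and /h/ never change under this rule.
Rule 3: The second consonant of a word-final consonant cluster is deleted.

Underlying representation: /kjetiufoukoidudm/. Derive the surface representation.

kjediufougoidud

Rule 1 (intervocalic voicing): /t/ is a voiceless stop between vowels /e/ and /i/, so it voices to [d]. /k/ is a voiceless stop between vowels /u/ and /o/, so it voices to [g]. /kjetiufoukoidudm/ → kjediufougoidudm.
Rule 2 (regressive voicing assimilation): no segment meets the environment; /kjediufougoidudm/ is unchanged.
Rule 3 (final cluster simplification): /m/ is the second consonant of a word-final cluster /dm/, so it deletes. /kjediufougoidudm/ → kjediufougoidud.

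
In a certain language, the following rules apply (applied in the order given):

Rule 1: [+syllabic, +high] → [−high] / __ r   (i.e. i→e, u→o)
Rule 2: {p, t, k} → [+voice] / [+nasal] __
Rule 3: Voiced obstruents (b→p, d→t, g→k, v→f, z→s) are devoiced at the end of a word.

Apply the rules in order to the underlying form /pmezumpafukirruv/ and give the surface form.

pmezumbafukerruf

Rule 1 (pre-rhotic lowering): /i/ is a high vowel immediately before /r/, so it lowers to [e]. /pmezumpafukirruv/ → pmezumpafukerruv.
Rule 2 (post-nasal voicing): /p/ is a voiceless stop immediately after the nasal /m/, so it voices to [b]. /pmezumpafukerruv/ → pmezumbafukerruv.
Rule 3 (final devoicing): /v/ is a voiced obstruent in word-final position, so it devoices to [f]. /pmezumbafukerruv/ → pmezumbafukerruf.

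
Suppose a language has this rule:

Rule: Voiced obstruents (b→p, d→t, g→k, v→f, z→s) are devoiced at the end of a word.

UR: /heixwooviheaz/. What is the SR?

heixwooviheas

/z/ is a voiced obstruent in word-final position, so it devoices to [s].
Surface form: [heixwooviheas].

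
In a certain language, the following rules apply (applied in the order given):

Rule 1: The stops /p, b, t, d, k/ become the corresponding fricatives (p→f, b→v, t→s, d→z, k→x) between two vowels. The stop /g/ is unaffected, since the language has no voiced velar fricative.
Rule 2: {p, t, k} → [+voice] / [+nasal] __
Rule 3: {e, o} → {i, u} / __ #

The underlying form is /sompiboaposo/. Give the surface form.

Rule 1 (intervocalic spirantization): /b/ is a stop between vowels /i/ and /o/, so it spirantizes to the fricative [v]. /p/ is a stop between vowels /a/ and /o/, so it spirantizes to the fricative [f]. /sompiboaposo/ → sompivoafoso.
Rule 2 (post-nasal voicing): /p/ is a voiceless stop immediately after the nasal /m/, so it voices to [b]. /sompivoafoso/ → sombivoafoso.
Rule 3 (final vowel raising): /o/ is a mid vowel in word-final position, so it raises to [u]. /sombivoafoso/ → sombivoafosu.

sombivoafosu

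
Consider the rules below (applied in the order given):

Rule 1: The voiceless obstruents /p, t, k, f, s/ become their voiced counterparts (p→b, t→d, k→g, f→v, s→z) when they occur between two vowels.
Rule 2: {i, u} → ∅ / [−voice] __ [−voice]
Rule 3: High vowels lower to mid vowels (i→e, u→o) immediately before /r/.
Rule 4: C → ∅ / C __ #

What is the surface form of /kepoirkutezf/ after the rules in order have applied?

keboerkudez

Rule 1 (intervocalic voicing): /p/ is a voiceless obstruent between vowels /e/ and /o/, so it voices to [b]. /t/ is a voiceless obstruent between vowels /u/ and /e/, so it voices to [d]. /kepoirkutezf/ → keboirkudezf.
Rule 2 (high vowel syncope): no segment meets the environment; /keboirkudezf/ is unchanged.
Rule 3 (pre-rhotic lowering): /i/ is a high vowel immediately before /r/, so it lowers to [e]. /keboirkudezf/ → keboerkudezf.
Rule 4 (final cluster simplification): /f/ is the second consonant of a word-final cluster /zf/, so it deletes. /keboerkudezf/ → keboerkudez.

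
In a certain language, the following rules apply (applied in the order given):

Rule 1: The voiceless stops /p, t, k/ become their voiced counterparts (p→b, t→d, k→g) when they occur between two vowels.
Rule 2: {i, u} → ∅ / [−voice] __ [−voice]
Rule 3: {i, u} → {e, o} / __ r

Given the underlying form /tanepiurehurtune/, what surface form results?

Rule 1 (intervocalic voicing): /p/ is a voiceless stop between vowels /e/ and /i/, so it voices to [b]. /tanepiurehurtune/ → tanebiurehurtune.
Rule 2 (high vowel syncope): no segment meets the environment; /tanebiurehurtune/ is unchanged.
Rule 3 (pre-rhotic lowering): /u/ is a high vowel immediately before /r/, so it lowers to [o]. /u/ is a high vowel immediately before /r/, so it lowers to [o]. /tanebiurehurtune/ → tanebiorehortune.

tanebiorehortune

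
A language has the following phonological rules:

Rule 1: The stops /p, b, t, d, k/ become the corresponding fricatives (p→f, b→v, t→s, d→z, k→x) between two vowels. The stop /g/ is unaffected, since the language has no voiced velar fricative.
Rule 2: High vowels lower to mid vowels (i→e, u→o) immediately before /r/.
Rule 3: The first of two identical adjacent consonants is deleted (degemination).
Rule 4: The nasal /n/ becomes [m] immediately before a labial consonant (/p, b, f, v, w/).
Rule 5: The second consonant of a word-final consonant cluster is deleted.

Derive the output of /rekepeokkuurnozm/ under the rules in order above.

Rule 1 (intervocalic spirantization): /k/ is a stop between vowels /e/ and /e/, so it spirantizes to the fricative [x]. /p/ is a stop between vowels /e/ and /e/, so it spirantizes to the fricative [f]. /rekepeokkuurnozm/ → rexefeokkuurnozm.
Rule 2 (pre-rhotic lowering): /u/ is a high vowel immediately before /r/, so it lowers to [o]. /rexefeokkuurnozm/ → rexefeokkuornozm.
Rule 3 (degemination): /kk/ is a geminate; the first /k/ deletes. /rexefeokkuornozm/ → rexefeokuornozm.
Rule 4 (nasal place assimilation): no segment meets the environment; /rexefeokuornozm/ is unchanged.
Rule 5 (final cluster simplification): /m/ is the second consonant of a word-final cluster /zm/, so it deletes. /rexefeokuornozm/ → rexefeokuornoz.

rexefeokuornoz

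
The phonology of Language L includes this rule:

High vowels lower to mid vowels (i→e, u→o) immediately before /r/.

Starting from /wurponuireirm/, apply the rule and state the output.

worponuereerm

/u/ is a high vowel immediately before /r/, so it lowers to [o].
/i/ is a high vowel immediately before /r/, so it lowers to [e].
/i/ is a high vowel immediately before /r/, so it lowers to [e].
The other instance of /u/ does not occur in the required environment and remains unchanged.
Surface form: [worponuereerm].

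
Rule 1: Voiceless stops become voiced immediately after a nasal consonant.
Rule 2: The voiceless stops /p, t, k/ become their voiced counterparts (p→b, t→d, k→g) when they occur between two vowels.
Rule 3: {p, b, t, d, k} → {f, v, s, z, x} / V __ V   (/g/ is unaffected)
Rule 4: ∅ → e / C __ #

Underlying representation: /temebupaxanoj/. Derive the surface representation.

Rule 1 (post-nasal voicing): no segment meets the environment; /temebupaxanoj/ is unchanged.
Rule 2 (intervocalic voicing): /p/ is a voiceless stop between vowels /u/ and /a/, so it voices to [b]. /temebupaxanoj/ → temebubaxanoj.
Rule 3 (intervocalic spirantization): /b/ is a stop between vowels /e/ and /u/, so it spirantizes to the fricative [v]. /b/ is a stop between vowels /u/ and /a/, so it spirantizes to the fricative [v]. /temebubaxanoj/ → temevuvaxanoj.
Rule 4 (final e-epenthesis): the form ends in the consonant /j/, so [e] is inserted word-finally. /temevuvaxanoj/ → temevuvaxanoje.

temevuvaxanoje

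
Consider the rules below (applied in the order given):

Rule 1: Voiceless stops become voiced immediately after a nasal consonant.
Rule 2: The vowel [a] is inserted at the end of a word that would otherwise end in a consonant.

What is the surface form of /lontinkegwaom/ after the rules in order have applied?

Rule 1 (post-nasal voicing): /t/ is a voiceless stop immediately after the nasal /n/, so it voices to [d]. /k/ is a voiceless stop immediately after the nasal /n/, so it voices to [g]. /lontinkegwaom/ → londingegwaom.
Rule 2 (final a-epenthesis): the form ends in the consonant /m/, so [a] is inserted word-finally. /londingegwaom/ → londingegwaoma.

londingegwaoma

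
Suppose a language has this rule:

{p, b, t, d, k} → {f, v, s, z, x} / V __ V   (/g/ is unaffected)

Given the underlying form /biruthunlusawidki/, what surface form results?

No segment of /biruthunlusawidki/ meets the structural description of the rule, so the form surfaces unchanged.

biruthunlusawidki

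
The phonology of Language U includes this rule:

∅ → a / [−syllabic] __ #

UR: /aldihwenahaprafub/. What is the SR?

aldihwenahaprafuba

the form ends in the consonant /b/, so [a] is inserted word-finally.
Surface form: [aldihwenahaprafuba].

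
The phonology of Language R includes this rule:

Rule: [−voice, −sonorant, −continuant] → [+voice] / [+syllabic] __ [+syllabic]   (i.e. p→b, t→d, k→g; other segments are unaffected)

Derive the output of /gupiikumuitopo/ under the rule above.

gubiigumuidobo

/p/ is a voiceless stop between vowels /u/ and /i/, so it voices to [b].
/k/ is a voiceless stop between vowels /i/ and /u/, so it voices to [g].
/t/ is a voiceless stop between vowels /i/ and /o/, so it voices to [d].
/p/ is a voiceless stop between vowels /o/ and /o/, so it voices to [b].
Surface form: [gubiigumuidobo].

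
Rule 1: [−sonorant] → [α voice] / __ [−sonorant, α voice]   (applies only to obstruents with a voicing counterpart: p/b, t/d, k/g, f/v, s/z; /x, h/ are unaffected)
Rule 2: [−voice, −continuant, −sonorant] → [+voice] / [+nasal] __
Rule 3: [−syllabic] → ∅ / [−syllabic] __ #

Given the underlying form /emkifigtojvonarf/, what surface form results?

emgifiktojvonar

Rule 1 (regressive voicing assimilation): /g/ precedes the voiceless obstruent /t/, so it devoices to [k] by assimilation. /emkifigtojvonarf/ → emkifiktojvonarf.
Rule 2 (post-nasal voicing): /k/ is a voiceless stop immediately after the nasal /m/, so it voices to [g]. /emkifiktojvonarf/ → emgifiktojvonarf.
Rule 3 (final cluster simplification): /f/ is the second consonant of a word-final cluster /rf/, so it deletes. /emgifiktojvonarf/ → emgifiktojvonar.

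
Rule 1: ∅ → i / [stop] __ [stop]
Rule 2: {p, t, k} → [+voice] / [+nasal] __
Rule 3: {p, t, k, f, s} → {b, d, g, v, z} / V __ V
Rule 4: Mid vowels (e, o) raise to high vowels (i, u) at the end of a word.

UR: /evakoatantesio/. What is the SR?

Rule 1 (stop-cluster i-epenthesis): no segment meets the environment; /evakoatantesio/ is unchanged.
Rule 2 (post-nasal voicing): /t/ is a voiceless stop immediately after the nasal /n/, so it voices to [d]. /evakoatantesio/ → evakoatandesio.
Rule 3 (intervocalic voicing): /k/ is a voiceless obstruent between vowels /a/ and /o/, so it voices to [g]. /t/ is a voiceless obstruent between vowels /a/ and /a/, so it voices to [d]. /s/ is a voiceless obstruent between vowels /e/ and /i/, so it voices to [z]. /evakoatandesio/ → evagoadandezio.
Rule 4 (final vowel raising): /o/ is a mid vowel in word-final position, so it raises to [u]. /evagoadandezio/ → evagoadandeziu.

evagoadandeziu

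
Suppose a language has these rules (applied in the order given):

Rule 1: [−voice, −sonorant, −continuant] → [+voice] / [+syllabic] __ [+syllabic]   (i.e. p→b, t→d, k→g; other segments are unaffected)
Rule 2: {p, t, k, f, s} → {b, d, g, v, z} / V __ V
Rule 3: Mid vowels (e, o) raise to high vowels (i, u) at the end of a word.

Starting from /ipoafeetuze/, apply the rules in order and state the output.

iboaveeduzi

Rule 1 (intervocalic voicing): /p/ is a voiceless stop between vowels /i/ and /o/, so it voices to [b]. /t/ is a voiceless stop between vowels /e/ and /u/, so it voices to [d]. /ipoafeetuze/ → iboafeeduze.
Rule 2 (intervocalic voicing): /f/ is a voiceless obstruent between vowels /a/ and /e/, so it voices to [v]. /iboafeeduze/ → iboaveeduze.
Rule 3 (final vowel raising): /e/ is a mid vowel in word-final position, so it raises to [i]. /iboaveeduze/ → iboaveeduzi.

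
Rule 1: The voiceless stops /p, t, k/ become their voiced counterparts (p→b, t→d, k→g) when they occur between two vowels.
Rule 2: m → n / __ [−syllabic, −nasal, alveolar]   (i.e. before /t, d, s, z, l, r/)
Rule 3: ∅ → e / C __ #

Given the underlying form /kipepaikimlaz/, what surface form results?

kibebaiginlaze

Rule 1 (intervocalic voicing): /p/ is a voiceless stop between vowels /i/ and /e/, so it voices to [b]. /p/ is a voiceless stop between vowels /e/ and /a/, so it voices to [b]. /k/ is a voiceless stop between vowels /i/ and /i/, so it voices to [g]. /kipepaikimlaz/ → kibebaigimlaz.
Rule 2 (nasal place assimilation): /m/ precedes the alveolar consonant /l/, so it assimilates in place to [n]. /kibebaigimlaz/ → kibebaiginlaz.
Rule 3 (final e-epenthesis): the form ends in the consonant /z/, so [e] is inserted word-finally. /kibebaiginlaz/ → kibebaiginlaze.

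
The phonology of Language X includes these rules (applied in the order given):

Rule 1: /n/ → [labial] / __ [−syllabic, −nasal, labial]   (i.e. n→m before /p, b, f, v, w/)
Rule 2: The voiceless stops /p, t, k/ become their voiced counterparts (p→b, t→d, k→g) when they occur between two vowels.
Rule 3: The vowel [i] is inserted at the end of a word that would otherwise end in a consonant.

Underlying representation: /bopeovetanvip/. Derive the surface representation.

bobeovedamvipi

Rule 1 (nasal place assimilation): /n/ precedes the labial consonant /v/, so it assimilates in place to [m]. /bopeovetanvip/ → bopeovetamvip.
Rule 2 (intervocalic voicing): /p/ is a voiceless stop between vowels /o/ and /e/, so it voices to [b]. /t/ is a voiceless stop between vowels /e/ and /a/, so it voices to [d]. /bopeovetamvip/ → bobeovedamvip.
Rule 3 (final i-epenthesis): the form ends in the consonant /p/, so [i] is inserted word-finally. /bobeovedamvip/ → bobeovedamvipi.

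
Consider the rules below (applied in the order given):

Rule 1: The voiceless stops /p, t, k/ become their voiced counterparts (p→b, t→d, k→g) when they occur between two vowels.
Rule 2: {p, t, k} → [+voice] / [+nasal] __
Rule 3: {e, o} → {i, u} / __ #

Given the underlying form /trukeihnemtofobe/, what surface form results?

Rule 1 (intervocalic voicing): /k/ is a voiceless stop between vowels /u/ and /e/, so it voices to [g]. /trukeihnemtofobe/ → trugeihnemtofobe.
Rule 2 (post-nasal voicing): /t/ is a voiceless stop immediately after the nasal /m/, so it voices to [d]. /trugeihnemtofobe/ → trugeihnemdofobe.
Rule 3 (final vowel raising): /e/ is a mid vowel in word-final position, so it raises to [i]. /trugeihnemdofobe/ → trugeihnemdofobi.

trugeihnemdofobi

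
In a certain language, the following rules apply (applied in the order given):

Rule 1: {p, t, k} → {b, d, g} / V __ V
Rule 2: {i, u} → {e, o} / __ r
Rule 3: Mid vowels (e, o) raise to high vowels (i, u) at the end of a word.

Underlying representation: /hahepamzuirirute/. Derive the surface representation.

Rule 1 (intervocalic voicing): /p/ is a voiceless stop between vowels /e/ and /a/, so it voices to [b]. /t/ is a voiceless stop between vowels /u/ and /e/, so it voices to [d]. /hahepamzuirirute/ → hahebamzuirirude.
Rule 2 (pre-rhotic lowering): /i/ is a high vowel immediately before /r/, so it lowers to [e]. /i/ is a high vowel immediately before /r/, so it lowers to [e]. /hahebamzuirirude/ → hahebamzuererude.
Rule 3 (final vowel raising): /e/ is a mid vowel in word-final position, so it raises to [i]. /hahebamzuererude/ → hahebamzuererudi.

hahebamzuererudi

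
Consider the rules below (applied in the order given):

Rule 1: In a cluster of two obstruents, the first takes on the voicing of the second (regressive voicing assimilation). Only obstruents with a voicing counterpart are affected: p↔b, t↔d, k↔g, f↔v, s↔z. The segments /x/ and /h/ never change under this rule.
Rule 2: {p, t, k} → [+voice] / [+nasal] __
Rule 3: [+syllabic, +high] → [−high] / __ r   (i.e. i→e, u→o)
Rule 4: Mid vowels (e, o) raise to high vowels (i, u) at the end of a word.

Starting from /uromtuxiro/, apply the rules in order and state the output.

oromduxeru

Rule 1 (regressive voicing assimilation): no segment meets the environment; /uromtuxiro/ is unchanged.
Rule 2 (post-nasal voicing): /t/ is a voiceless stop immediately after the nasal /m/, so it voices to [d]. /uromtuxiro/ → uromduxiro.
Rule 3 (pre-rhotic lowering): /u/ is a high vowel immediately before /r/, so it lowers to [o]. /i/ is a high vowel immediately before /r/, so it lowers to [e]. /uromduxiro/ → oromduxero.
Rule 4 (final vowel raising): /o/ is a mid vowel in word-final position, so it raises to [u]. /oromduxero/ → oromduxeru.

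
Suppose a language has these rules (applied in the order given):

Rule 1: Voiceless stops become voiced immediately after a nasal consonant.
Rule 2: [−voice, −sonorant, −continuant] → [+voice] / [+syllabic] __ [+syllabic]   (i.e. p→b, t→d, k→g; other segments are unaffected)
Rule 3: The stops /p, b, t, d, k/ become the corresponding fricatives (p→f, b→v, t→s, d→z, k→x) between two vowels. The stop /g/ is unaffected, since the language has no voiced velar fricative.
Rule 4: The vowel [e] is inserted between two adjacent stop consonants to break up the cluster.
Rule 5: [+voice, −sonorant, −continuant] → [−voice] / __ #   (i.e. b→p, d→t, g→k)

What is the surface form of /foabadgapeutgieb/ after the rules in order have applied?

foavadegaveutegiep

Rule 1 (post-nasal voicing): no segment meets the environment; /foabadgapeutgieb/ is unchanged.
Rule 2 (intervocalic voicing): /p/ is a voiceless stop between vowels /a/ and /e/, so it voices to [b]. /foabadgapeutgieb/ → foabadgabeutgieb.
Rule 3 (intervocalic spirantization): /b/ is a stop between vowels /a/ and /a/, so it spirantizes to the fricative [v]. /b/ is a stop between vowels /a/ and /e/, so it spirantizes to the fricative [v]. /foabadgabeutgieb/ → foavadgaveutgieb.
Rule 4 (stop-cluster e-epenthesis): /d/ and /g/ form a stop–stop cluster, so [e] is inserted between them. /t/ and /g/ form a stop–stop cluster, so [e] is inserted between them. /foavadgaveutgieb/ → foavadegaveutegieb.
Rule 5 (final devoicing): /b/ is a voiced stop in word-final position, so it devoices to [p]. /foavadegaveutegieb/ → foavadegaveutegiep.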